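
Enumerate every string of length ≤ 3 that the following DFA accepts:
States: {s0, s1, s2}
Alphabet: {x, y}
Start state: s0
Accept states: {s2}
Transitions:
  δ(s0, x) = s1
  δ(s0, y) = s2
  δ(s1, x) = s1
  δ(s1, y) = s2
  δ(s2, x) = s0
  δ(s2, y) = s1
y, xy, xxy, yxy, yyy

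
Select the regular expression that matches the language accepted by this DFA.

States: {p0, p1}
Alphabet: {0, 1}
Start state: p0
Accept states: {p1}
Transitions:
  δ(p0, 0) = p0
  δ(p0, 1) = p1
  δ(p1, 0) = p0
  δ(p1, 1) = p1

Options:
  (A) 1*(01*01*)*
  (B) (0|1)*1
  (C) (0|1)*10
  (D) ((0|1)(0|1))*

Check each option against the DFA on short strings; one disagreement eliminates an option:
  (A) 1*(01*01*)*: on ε the DFA stays in p0 and rejects (p0 ∉ Accept), but the regex matches it → eliminate
  (B) (0|1)*1: agrees with the DFA on every string of length ≤ 6
  (C) (0|1)*10: on '1' the DFA goes p0 → p1 and accepts (p1 ∈ Accept), but the regex does not match it → eliminate
  (D) ((0|1)(0|1))*: on ε the DFA stays in p0 and rejects (p0 ∉ Accept), but the regex matches it → eliminate
Only (B) is consistent with the DFA.
(B) (0|1)*1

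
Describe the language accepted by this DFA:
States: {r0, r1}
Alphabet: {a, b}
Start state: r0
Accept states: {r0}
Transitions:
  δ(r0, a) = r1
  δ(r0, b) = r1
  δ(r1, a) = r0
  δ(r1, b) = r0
Testing a few strings:
  'bb' → accept
  'bab' → reject
  'b' → reject
  'ab' → accept
State roles: r0=even length so far; r1=odd length so far
All strings over {a,b} of even length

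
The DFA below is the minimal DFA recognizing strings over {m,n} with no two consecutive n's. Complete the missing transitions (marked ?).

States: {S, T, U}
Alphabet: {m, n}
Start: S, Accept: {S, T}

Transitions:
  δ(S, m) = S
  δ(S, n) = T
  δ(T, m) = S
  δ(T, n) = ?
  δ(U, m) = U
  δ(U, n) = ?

From the language and accept set, identify what each state tracks — S: last symbol not n (ok); T: last symbol n (ok); U: saw nn (dead).
Each missing δ(q, a) is the state matching the new tracked value after reading a.
δ(T, n) = U; δ(U, n) = U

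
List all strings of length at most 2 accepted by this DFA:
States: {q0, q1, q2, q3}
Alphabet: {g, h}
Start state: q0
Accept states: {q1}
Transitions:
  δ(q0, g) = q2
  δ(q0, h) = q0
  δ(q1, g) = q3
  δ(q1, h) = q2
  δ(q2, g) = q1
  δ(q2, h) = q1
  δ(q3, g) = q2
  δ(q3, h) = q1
gg, gh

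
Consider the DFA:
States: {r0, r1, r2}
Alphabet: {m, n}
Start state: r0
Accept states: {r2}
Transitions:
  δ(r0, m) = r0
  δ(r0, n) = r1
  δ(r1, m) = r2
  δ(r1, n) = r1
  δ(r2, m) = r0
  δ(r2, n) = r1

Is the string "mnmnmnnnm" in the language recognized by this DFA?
Processing string "mnmnmnnnm":
  r0 --m--> r0
  r0 --n--> r1
  r1 --m--> r2
  r2 --n--> r1
  r1 --m--> r2
  r2 --n--> r1
  r1 --n--> r1
  r1 --n--> r1
  r1 --m--> r2
Final state: r2
Accept states: {r2}
Yes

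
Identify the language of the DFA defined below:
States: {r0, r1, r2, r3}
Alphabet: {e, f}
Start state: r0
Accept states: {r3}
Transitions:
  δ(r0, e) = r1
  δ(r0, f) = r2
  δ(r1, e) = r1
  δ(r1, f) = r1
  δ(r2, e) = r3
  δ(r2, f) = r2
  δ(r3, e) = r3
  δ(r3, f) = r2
Testing a few strings:
  'eee' → reject
  'e' → reject
  'efe' → reject
  'ef' → reject
State roles: r0=no input read; r1=started with e (dead); r2=started with f, last symbol f; r3=started with f, last symbol e
All strings over {e,f} that start with f and end with e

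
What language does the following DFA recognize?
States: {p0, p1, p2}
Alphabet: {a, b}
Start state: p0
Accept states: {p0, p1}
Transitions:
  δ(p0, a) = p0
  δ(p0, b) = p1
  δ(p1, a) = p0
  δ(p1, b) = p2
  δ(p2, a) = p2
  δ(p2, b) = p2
Testing a few strings:
  'a' → accept
  'bb' → reject
  'b' → accept
  'bbb' → reject
State roles: p0=last symbol not b (ok); p1=last symbol b (ok); p2=saw bb (dead)
All strings over {a,b} with no two consecutive b's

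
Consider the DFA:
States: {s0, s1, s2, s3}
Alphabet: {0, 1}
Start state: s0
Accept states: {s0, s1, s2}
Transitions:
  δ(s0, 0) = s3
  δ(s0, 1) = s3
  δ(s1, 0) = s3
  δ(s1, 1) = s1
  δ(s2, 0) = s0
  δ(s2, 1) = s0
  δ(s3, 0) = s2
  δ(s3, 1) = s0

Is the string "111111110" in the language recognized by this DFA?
Processing string "111111110":
  s0 --1--> s3
  s3 --1--> s0
  s0 --1--> s3
  s3 --1--> s0
  s0 --1--> s3
  s3 --1--> s0
  s0 --1--> s3
  s3 --1--> s0
  s0 --0--> s3
Final state: s3
Accept states: {s0, s1, s2}
No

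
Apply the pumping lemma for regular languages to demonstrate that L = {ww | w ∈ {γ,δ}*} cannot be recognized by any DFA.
Assume L is regular with pumping length p. Idea: pumping the leading γ-block breaks the equality of the two halves.
Choose s = γ^p δ γ^p δ ∈ L (with w = γ^p δ). |s| = 2p+2 ≥ p. By the pumping lemma, s = xyz with |xy| ≤ p, |y| > 0, so y = γ^k with k ≥ 1, in the first γ-block. Then xy²z = γ^(p+k) δ γ^p δ, of length 2p+2+k. If k is odd this length is odd, so it cannot be of the form ww. If k is even, each half has length p+1+k/2 ≤ p+k, so the first half lies entirely inside the leading γ-block and contains no δ, while the second half ends in δ; the halves differ. Either way xy²z ∉ L.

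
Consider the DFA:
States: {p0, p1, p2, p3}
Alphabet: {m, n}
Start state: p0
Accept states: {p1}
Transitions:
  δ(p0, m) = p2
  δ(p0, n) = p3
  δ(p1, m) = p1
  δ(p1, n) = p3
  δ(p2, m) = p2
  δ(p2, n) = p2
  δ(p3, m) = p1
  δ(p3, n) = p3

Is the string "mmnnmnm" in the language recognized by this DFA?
Processing string "mmnnmnm":
  p0 --m--> p2
  p2 --m--> p2
  p2 --n--> p2
  p2 --n--> p2
  p2 --m--> p2
  p2 --n--> p2
  p2 --m--> p2
Final state: p2
Accept states: {p1}
No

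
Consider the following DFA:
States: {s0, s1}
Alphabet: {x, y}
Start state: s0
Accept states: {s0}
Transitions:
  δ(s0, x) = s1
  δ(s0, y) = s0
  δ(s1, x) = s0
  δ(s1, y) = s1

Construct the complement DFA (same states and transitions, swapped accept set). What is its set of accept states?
Complement accept states = All states \ Original accept states
= {s0, s1} \ {s0}
{s1}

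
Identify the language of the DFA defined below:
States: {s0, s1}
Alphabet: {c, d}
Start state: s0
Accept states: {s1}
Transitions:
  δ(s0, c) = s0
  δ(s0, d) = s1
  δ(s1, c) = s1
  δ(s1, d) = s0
Testing a few strings:
  'cd' → accept
  'cdd' → reject
  'd' → accept
  'c' → reject
State roles: s0=even number of d's so far; s1=odd number of d's so far
All strings over {c,d} with an odd number of d's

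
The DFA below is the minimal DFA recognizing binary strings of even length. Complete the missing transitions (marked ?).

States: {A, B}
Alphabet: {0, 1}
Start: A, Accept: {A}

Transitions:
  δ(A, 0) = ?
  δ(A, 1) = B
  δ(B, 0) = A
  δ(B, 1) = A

From the language and accept set, identify what each state tracks — A: even length so far; B: odd length so far.
Each missing δ(q, a) is the state matching the new tracked value after reading a.
δ(A, 0) = B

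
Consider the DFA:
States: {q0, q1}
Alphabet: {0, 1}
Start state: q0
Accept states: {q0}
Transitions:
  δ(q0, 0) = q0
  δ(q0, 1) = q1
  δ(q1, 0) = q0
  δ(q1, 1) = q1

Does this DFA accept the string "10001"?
Processing string "10001":
  q0 --1--> q1
  q1 --0--> q0
  q0 --0--> q0
  q0 --0--> q0
  q0 --1--> q1
Final state: q1
Accept states: {q0}
No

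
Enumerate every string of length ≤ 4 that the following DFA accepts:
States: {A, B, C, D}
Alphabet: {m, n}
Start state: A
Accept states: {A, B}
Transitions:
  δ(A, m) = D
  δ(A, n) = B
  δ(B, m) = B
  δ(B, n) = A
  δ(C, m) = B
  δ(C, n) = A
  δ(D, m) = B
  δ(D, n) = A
ε, n, mm, mn, nm, nn, mmm, mmn, mnn, nmm, nmn, nnn, mmmm, mmmn, mmnn, mnmm, mnmn, mnnm, mnnn, nmmm, nmmn, nmnn, nnmm, nnmn, nnnm, nnnn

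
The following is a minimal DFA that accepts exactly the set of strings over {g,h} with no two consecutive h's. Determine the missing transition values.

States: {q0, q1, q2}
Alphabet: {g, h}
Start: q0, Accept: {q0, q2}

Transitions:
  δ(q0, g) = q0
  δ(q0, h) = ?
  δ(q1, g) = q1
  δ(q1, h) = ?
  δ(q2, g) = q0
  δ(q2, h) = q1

From the language and accept set, identify what each state tracks — q0: last symbol not h (ok); q1: saw hh (dead); q2: last symbol h (ok).
Each missing δ(q, a) is the state matching the new tracked value after reading a.
δ(q0, h) = q2; δ(q1, h) = q1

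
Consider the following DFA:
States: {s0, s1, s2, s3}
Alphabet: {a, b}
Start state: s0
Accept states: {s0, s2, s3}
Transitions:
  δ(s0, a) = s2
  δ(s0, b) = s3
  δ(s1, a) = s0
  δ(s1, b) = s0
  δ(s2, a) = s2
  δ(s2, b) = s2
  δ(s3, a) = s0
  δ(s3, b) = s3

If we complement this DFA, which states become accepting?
Complement accept states = All states \ Original accept states
= {s0, s1, s2, s3} \ {s0, s2, s3}
{s1}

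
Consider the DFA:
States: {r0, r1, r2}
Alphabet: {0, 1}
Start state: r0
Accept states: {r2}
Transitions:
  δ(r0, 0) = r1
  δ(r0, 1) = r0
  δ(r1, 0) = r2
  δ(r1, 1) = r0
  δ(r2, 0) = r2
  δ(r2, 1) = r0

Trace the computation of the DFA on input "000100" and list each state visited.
read '0': r0 → r1
  read '0': r1 → r2
  read '0': r2 → r2
  read '1': r2 → r0
  read '0': r0 → r1
  read '0': r1 → r2
r0 -> r1 -> r2 -> r2 -> r0 -> r1 -> r2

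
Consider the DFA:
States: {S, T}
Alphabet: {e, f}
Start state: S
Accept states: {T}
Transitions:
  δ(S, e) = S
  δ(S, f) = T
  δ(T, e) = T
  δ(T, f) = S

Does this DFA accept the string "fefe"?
Processing string "fefe":
  S --f--> T
  T --e--> T
  T --f--> S
  S --e--> S
Final state: S
Accept states: {T}
No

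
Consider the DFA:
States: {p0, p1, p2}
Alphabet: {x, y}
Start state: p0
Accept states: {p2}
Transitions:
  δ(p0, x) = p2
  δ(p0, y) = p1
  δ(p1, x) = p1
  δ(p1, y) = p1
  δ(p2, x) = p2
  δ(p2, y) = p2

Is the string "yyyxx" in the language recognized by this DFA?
Processing string "yyyxx":
  p0 --y--> p1
  p1 --y--> p1
  p1 --y--> p1
  p1 --x--> p1
  p1 --x--> p1
Final state: p1
Accept states: {p2}
No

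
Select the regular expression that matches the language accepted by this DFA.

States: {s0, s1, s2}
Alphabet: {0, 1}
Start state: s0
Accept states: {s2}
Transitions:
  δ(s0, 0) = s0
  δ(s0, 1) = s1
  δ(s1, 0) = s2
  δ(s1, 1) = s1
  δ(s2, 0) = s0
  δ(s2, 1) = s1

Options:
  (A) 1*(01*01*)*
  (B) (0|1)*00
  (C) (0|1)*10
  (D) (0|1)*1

Check each option against the DFA on short strings; one disagreement eliminates an option:
  (A) 1*(01*01*)*: on ε the DFA stays in s0 and rejects (s0 ∉ Accept), but the regex matches it → eliminate
  (B) (0|1)*00: on '00' the DFA goes s0 → s0 → s0 and rejects (s0 ∉ Accept), but the regex matches it → eliminate
  (C) (0|1)*10: agrees with the DFA on every string of length ≤ 6
  (D) (0|1)*1: on '1' the DFA goes s0 → s1 and rejects (s1 ∉ Accept), but the regex matches it → eliminate
Only (C) is consistent with the DFA.
(C) (0|1)*10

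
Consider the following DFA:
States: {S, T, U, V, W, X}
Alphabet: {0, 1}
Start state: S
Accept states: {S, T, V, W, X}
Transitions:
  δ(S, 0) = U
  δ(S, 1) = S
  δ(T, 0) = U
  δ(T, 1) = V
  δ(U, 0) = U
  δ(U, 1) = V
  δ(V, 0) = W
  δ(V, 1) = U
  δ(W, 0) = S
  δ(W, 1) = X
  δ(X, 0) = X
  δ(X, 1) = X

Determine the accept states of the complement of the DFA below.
Complement accept states = All states \ Original accept states
= {S, T, U, V, W, X} \ {S, T, V, W, X}
{U}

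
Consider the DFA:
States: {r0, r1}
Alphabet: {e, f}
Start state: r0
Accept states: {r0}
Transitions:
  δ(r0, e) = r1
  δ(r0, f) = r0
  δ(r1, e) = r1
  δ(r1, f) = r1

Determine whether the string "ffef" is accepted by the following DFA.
Processing string "ffef":
  r0 --f--> r0
  r0 --f--> r0
  r0 --e--> r1
  r1 --f--> r1
Final state: r1
Accept states: {r0}
No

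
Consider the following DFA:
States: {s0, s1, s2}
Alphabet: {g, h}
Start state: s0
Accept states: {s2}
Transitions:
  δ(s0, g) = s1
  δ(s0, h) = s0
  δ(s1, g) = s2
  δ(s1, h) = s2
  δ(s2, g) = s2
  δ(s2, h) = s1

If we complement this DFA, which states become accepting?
Complement accept states = All states \ Original accept states
= {s0, s1, s2} \ {s2}
{s0, s1}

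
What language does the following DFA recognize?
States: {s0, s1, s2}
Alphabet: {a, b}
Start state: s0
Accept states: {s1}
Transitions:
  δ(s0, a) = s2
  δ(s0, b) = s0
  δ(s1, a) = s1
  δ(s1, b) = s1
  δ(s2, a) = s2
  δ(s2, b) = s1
Testing a few strings:
  'b' → reject
  'abab' → accept
  'aaaa' → reject
  'aba' → accept
State roles: s0=no a seen yet; s1=substring ab seen; s2=seen a a, waiting for b
All strings over {a,b} containing the substring ab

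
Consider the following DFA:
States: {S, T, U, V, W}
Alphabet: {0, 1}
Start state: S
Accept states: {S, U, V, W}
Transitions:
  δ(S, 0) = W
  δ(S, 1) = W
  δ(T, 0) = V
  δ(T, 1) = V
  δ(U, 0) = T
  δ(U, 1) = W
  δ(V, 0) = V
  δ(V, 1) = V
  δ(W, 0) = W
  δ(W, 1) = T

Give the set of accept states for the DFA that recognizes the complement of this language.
Complement accept states = All states \ Original accept states
= {S, T, U, V, W} \ {S, U, V, W}
{T}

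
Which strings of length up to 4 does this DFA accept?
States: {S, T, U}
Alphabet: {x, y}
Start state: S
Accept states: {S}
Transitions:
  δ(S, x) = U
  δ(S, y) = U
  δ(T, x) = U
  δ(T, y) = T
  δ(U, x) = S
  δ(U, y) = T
ε, xx, yx, xxxx, xxyx, xyxx, yxxx, yxyx, yyxx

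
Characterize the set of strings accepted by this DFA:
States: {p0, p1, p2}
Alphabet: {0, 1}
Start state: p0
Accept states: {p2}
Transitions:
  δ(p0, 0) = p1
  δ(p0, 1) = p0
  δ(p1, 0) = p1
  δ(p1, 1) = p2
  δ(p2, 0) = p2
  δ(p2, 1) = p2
Testing a few strings:
  '01' → accept
  '11' → reject
  '00' → reject
  '010' → accept
State roles: p0=no 0 seen yet; p1=seen a 0, waiting for 1; p2=substring 01 seen
All binary strings containing the substring 01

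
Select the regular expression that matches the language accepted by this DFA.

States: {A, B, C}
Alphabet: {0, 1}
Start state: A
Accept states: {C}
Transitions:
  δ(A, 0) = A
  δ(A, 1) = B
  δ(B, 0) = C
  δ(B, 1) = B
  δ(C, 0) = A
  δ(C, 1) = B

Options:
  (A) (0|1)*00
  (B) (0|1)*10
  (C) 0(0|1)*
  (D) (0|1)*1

Check each option against the DFA on short strings; one disagreement eliminates an option:
  (A) (0|1)*00: on '00' the DFA goes A → A → A and rejects (A ∉ Accept), but the regex matches it → eliminate
  (B) (0|1)*10: agrees with the DFA on every string of length ≤ 6
  (C) 0(0|1)*: on '0' the DFA goes A → A and rejects (A ∉ Accept), but the regex matches it → eliminate
  (D) (0|1)*1: on '1' the DFA goes A → B and rejects (B ∉ Accept), but the regex matches it → eliminate
Only (B) is consistent with the DFA.
(B) (0|1)*10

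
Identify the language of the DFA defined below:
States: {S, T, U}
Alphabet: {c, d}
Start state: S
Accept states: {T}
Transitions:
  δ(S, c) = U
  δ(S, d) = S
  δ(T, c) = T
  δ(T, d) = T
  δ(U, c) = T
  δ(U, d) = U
Testing a few strings:
  'd' → reject
  'ddcc' → accept
  'dd' → reject
  'ddd' → reject
State roles: S=zero c's seen; T=≥ two c's seen; U=one c seen
All strings over {c,d} containing at least two c's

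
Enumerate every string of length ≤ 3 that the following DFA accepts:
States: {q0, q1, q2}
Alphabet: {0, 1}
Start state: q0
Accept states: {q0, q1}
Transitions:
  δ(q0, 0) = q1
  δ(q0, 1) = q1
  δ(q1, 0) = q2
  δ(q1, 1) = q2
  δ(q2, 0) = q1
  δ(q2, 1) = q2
ε, 0, 1, 000, 010, 100, 110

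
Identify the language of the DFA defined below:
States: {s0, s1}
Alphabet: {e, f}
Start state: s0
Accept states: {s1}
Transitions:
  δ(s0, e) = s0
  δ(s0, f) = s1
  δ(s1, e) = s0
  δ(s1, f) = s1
Testing a few strings:
  'ff' → accept
  'fe' → reject
  'eef' → accept
  'e' → reject
State roles: s0=last symbol not f; s1=last symbol is f
All strings over {e,f} ending with f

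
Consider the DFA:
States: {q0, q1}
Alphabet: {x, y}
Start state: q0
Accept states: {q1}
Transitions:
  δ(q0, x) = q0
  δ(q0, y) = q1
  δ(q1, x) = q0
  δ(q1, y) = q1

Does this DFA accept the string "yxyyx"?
Processing string "yxyyx":
  q0 --y--> q1
  q1 --x--> q0
  q0 --y--> q1
  q1 --y--> q1
  q1 --x--> q0
Final state: q0
Accept states: {q1}
No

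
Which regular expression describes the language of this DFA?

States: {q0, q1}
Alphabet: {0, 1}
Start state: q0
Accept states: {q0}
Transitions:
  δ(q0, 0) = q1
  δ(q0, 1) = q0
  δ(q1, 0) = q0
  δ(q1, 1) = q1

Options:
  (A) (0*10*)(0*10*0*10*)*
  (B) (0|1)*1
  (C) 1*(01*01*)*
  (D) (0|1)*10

Check each option against the DFA on short strings; one disagreement eliminates an option:
  (A) (0*10*)(0*10*0*10*)*: on ε the DFA stays in q0 and accepts (q0 ∈ Accept), but the regex does not match it → eliminate
  (B) (0|1)*1: on ε the DFA stays in q0 and accepts (q0 ∈ Accept), but the regex does not match it → eliminate
  (C) 1*(01*01*)*: agrees with the DFA on every string of length ≤ 6
  (D) (0|1)*10: on ε the DFA stays in q0 and accepts (q0 ∈ Accept), but the regex does not match it → eliminate
Only (C) is consistent with the DFA.
(C) 1*(01*01*)*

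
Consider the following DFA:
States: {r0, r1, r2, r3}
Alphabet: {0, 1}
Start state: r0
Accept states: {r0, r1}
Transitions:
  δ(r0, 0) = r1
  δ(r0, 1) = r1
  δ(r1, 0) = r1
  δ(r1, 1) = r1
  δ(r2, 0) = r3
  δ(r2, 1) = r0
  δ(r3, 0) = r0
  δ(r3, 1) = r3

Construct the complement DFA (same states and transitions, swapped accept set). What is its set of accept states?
Complement accept states = All states \ Original accept states
= {r0, r1, r2, r3} \ {r0, r1}
{r2, r3}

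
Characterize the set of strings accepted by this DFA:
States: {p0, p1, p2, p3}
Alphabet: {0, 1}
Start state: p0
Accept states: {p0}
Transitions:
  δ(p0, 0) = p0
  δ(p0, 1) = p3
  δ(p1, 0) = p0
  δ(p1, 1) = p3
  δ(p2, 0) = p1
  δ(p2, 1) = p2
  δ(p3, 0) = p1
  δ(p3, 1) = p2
Testing a few strings:
  '0000' → accept
  '1' → reject
  '0100' → accept
  '011' → reject
State roles: p0=value ≡ 0 (mod 4); p1=value ≡ 2 (mod 4); p2=value ≡ 3 (mod 4); p3=value ≡ 1 (mod 4)
All binary strings representing a multiple of 4 (read in base 2; leading zeros allowed and ε counts as 0)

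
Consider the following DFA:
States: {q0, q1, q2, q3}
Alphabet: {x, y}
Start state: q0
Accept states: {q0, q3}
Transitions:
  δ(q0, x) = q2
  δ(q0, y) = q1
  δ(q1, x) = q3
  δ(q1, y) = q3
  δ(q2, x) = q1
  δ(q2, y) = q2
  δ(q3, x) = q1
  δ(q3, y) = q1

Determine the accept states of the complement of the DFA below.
Complement accept states = All states \ Original accept states
= {q0, q1, q2, q3} \ {q0, q3}
{q1, q2}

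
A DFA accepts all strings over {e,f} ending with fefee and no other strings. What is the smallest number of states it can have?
By Myhill–Nerode, count the distinguishable equivalence classes: 6 classes — one per longest suffix of the input that is a prefix of 'fefee' (lengths 0 through 5); only the length-5 class is accepting.
6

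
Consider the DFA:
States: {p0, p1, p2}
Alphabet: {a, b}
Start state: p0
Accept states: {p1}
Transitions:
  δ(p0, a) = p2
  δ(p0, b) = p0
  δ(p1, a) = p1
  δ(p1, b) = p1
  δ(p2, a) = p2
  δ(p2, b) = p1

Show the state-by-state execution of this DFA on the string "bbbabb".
read 'b': p0 → p0
  read 'b': p0 → p0
  read 'b': p0 → p0
  read 'a': p0 → p2
  read 'b': p2 → p1
  read 'b': p1 → p1
p0 -> p0 -> p0 -> p0 -> p2 -> p1 -> p1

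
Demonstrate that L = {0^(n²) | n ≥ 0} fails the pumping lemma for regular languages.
Assume L is regular with pumping length p. Idea: pumping adds a fixed amount, but gaps between consecutive squares grow.
Choose s = 0^(p²) (length p² ≥ p). By the pumping lemma, s = xyz with |xy| ≤ p, |y| > 0, so |y| = k with 1 ≤ k ≤ p. Then |xy²z| = p²+k. Since p² < p²+k ≤ p²+p < (p+1)², the length p²+k lies strictly between consecutive squares, so it is not a perfect square and xy²z ∉ L.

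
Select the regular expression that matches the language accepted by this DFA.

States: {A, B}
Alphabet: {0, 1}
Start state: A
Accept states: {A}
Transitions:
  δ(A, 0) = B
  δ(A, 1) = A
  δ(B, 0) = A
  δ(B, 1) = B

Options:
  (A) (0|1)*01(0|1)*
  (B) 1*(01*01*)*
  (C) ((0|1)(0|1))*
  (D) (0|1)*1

Check each option against the DFA on short strings; one disagreement eliminates an option:
  (A) (0|1)*01(0|1)*: on ε the DFA stays in A and accepts (A ∈ Accept), but the regex does not match it → eliminate
  (B) 1*(01*01*)*: agrees with the DFA on every string of length ≤ 6
  (C) ((0|1)(0|1))*: on '1' the DFA goes A → A and accepts (A ∈ Accept), but the regex does not match it → eliminate
  (D) (0|1)*1: on ε the DFA stays in A and accepts (A ∈ Accept), but the regex does not match it → eliminate
Only (B) is consistent with the DFA.
(B) 1*(01*01*)*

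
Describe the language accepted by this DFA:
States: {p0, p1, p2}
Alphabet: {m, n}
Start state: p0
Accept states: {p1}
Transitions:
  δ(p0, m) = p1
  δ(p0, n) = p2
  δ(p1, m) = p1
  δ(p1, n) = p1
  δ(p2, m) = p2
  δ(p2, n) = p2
Testing a few strings:
  'nn' → reject
  'mn' → accept
  'mmm' → accept
  'mm' → accept
State roles: p0=no input read; p1=started with m; p2=started with n (dead)
All strings over {m,n} starting with m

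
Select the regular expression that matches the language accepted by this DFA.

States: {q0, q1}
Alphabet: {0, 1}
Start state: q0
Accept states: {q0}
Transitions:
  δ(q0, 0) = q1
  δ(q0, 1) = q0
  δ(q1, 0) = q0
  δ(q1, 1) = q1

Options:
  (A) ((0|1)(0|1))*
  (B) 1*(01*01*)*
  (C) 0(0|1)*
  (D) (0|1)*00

Check each option against the DFA on short strings; one disagreement eliminates an option:
  (A) ((0|1)(0|1))*: on '1' the DFA goes q0 → q0 and accepts (q0 ∈ Accept), but the regex does not match it → eliminate
  (B) 1*(01*01*)*: agrees with the DFA on every string of length ≤ 6
  (C) 0(0|1)*: on ε the DFA stays in q0 and accepts (q0 ∈ Accept), but the regex does not match it → eliminate
  (D) (0|1)*00: on ε the DFA stays in q0 and accepts (q0 ∈ Accept), but the regex does not match it → eliminate
Only (B) is consistent with the DFA.
(B) 1*(01*01*)*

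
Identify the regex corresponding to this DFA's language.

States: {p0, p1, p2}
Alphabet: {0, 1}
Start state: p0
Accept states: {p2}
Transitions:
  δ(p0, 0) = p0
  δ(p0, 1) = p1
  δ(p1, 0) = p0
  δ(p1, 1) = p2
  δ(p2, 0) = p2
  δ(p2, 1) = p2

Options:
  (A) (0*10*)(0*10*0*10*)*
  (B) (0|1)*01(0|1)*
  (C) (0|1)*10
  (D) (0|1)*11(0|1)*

Check each option against the DFA on short strings; one disagreement eliminates an option:
  (A) (0*10*)(0*10*0*10*)*: on '1' the DFA goes p0 → p1 and rejects (p1 ∉ Accept), but the regex matches it → eliminate
  (B) (0|1)*01(0|1)*: on '01' the DFA goes p0 → p0 → p1 and rejects (p1 ∉ Accept), but the regex matches it → eliminate
  (C) (0|1)*10: on '10' the DFA goes p0 → p1 → p0 and rejects (p0 ∉ Accept), but the regex matches it → eliminate
  (D) (0|1)*11(0|1)*: agrees with the DFA on every string of length ≤ 6
Only (D) is consistent with the DFA.
(D) (0|1)*11(0|1)*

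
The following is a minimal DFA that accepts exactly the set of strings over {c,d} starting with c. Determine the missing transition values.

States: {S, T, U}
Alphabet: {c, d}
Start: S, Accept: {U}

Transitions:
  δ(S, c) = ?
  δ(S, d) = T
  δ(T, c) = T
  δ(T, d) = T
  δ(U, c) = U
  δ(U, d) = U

From the language and accept set, identify what each state tracks — S: no input read; T: started with d (dead); U: started with c.
Each missing δ(q, a) is the state matching the new tracked value after reading a.
δ(S, c) = U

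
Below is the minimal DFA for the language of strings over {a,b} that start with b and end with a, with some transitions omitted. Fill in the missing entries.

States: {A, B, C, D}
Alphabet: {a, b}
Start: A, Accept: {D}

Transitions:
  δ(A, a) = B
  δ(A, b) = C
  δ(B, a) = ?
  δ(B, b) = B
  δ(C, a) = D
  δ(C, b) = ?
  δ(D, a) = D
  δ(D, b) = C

From the language and accept set, identify what each state tracks — A: no input read; B: started with a (dead); C: started with b, last symbol b; D: started with b, last symbol a.
Each missing δ(q, a) is the state matching the new tracked value after reading a.
δ(B, a) = B; δ(C, b) = C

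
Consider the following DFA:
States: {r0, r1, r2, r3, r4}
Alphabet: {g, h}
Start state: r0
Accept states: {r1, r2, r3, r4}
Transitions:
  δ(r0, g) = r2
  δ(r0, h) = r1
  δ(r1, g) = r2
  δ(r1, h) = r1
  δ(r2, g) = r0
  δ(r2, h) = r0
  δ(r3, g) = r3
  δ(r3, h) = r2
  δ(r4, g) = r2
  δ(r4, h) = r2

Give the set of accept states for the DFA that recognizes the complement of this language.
Complement accept states = All states \ Original accept states
= {r0, r1, r2, r3, r4} \ {r1, r2, r3, r4}
{r0}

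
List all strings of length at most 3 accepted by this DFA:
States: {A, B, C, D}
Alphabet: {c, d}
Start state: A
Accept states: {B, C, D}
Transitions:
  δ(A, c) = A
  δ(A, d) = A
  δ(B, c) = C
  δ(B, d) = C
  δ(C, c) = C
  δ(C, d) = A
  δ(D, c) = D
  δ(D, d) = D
None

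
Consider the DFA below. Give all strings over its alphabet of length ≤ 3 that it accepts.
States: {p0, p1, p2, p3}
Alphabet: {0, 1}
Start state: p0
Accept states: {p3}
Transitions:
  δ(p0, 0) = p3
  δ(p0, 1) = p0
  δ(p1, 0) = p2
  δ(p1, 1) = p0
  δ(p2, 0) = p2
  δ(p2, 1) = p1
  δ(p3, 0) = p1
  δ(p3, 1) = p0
0, 10, 010, 110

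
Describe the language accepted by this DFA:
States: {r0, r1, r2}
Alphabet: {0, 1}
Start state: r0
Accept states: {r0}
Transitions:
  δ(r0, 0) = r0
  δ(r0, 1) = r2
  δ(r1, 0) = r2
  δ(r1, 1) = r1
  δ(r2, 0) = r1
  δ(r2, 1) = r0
Testing a few strings:
  '1' → reject
  '0' → accept
  '00' → accept
  '0011' → accept
State roles: r0=value ≡ 0 (mod 3); r1=value ≡ 2 (mod 3); r2=value ≡ 1 (mod 3)
All binary strings representing a multiple of 3 (read in base 2; leading zeros allowed and ε counts as 0)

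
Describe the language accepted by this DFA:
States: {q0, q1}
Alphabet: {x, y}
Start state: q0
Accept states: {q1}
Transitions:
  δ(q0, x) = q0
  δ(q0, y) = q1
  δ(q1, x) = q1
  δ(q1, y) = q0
Testing a few strings:
  'yy' → reject
  'x' → reject
  'yyy' → accept
  'y' → accept
State roles: q0=even number of y's so far; q1=odd number of y's so far
All strings over {x,y} with an odd number of y's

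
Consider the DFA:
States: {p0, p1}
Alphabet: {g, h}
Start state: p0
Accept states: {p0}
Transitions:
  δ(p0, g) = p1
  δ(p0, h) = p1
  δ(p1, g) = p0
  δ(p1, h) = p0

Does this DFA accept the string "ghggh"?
Processing string "ghggh":
  p0 --g--> p1
  p1 --h--> p0
  p0 --g--> p1
  p1 --g--> p0
  p0 --h--> p1
Final state: p1
Accept states: {p0}
No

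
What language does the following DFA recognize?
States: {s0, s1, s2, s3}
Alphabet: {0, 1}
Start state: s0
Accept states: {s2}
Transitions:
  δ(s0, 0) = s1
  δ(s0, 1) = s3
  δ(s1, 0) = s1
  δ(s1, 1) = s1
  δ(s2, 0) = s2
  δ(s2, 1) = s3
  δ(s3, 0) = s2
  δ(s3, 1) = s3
Testing a few strings:
  '0001' → reject
  '0000' → reject
  '0' → reject
  '0100' → reject
State roles: s0=no input read; s1=started with 0 (dead); s2=started with 1, last symbol 0; s3=started with 1, last symbol 1
All binary strings that start with 1 and end with 0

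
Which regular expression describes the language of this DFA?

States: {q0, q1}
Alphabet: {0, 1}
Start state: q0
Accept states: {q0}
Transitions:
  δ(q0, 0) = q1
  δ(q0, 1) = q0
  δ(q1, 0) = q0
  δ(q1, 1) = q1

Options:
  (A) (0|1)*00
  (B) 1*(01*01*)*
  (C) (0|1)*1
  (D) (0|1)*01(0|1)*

Check each option against the DFA on short strings; one disagreement eliminates an option:
  (A) (0|1)*00: on ε the DFA stays in q0 and accepts (q0 ∈ Accept), but the regex does not match it → eliminate
  (B) 1*(01*01*)*: agrees with the DFA on every string of length ≤ 6
  (C) (0|1)*1: on ε the DFA stays in q0 and accepts (q0 ∈ Accept), but the regex does not match it → eliminate
  (D) (0|1)*01(0|1)*: on ε the DFA stays in q0 and accepts (q0 ∈ Accept), but the regex does not match it → eliminate
Only (B) is consistent with the DFA.
(B) 1*(01*01*)*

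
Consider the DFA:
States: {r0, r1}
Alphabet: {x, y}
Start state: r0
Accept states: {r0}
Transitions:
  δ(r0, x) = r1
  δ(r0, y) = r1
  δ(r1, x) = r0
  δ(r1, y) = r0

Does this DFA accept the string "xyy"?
Processing string "xyy":
  r0 --x--> r1
  r1 --y--> r0
  r0 --y--> r1
Final state: r1
Accept states: {r0}
No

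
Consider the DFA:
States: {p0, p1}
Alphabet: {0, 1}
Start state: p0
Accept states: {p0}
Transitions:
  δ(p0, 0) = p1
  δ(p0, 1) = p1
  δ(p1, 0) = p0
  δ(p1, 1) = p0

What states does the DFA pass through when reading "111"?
read '1': p0 → p1
  read '1': p1 → p0
  read '1': p0 → p1
p0 -> p1 -> p0 -> p1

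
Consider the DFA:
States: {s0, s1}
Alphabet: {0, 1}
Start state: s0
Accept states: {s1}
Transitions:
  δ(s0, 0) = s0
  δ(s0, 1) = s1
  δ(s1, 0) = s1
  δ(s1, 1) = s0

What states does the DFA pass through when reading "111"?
read '1': s0 → s1
  read '1': s1 → s0
  read '1': s0 → s1
s0 -> s1 -> s0 -> s1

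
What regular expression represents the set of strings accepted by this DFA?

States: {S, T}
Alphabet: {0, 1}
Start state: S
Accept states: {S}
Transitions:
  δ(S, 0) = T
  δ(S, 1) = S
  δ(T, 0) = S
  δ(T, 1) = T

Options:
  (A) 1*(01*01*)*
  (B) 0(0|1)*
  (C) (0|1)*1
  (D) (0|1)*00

Check each option against the DFA on short strings; one disagreement eliminates an option:
  (A) 1*(01*01*)*: agrees with the DFA on every string of length ≤ 6
  (B) 0(0|1)*: on ε the DFA stays in S and accepts (S ∈ Accept), but the regex does not match it → eliminate
  (C) (0|1)*1: on ε the DFA stays in S and accepts (S ∈ Accept), but the regex does not match it → eliminate
  (D) (0|1)*00: on ε the DFA stays in S and accepts (S ∈ Accept), but the regex does not match it → eliminate
Only (A) is consistent with the DFA.
(A) 1*(01*01*)*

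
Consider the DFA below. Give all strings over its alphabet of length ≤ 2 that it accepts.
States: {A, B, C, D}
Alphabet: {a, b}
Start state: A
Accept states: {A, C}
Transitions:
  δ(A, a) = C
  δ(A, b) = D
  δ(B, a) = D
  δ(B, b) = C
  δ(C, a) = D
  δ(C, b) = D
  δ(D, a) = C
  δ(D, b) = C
ε, a, ba, bb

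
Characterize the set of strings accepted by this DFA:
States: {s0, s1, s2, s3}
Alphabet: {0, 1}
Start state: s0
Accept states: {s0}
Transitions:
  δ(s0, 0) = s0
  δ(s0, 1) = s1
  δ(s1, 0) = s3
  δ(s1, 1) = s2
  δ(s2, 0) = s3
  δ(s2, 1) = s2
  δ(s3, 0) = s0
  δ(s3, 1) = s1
Testing a few strings:
  '101' → reject
  '01' → reject
  '1000' → accept
  '010' → reject
State roles: s0=value ≡ 0 (mod 4); s1=value ≡ 1 (mod 4); s2=value ≡ 3 (mod 4); s3=value ≡ 2 (mod 4)
All binary strings representing a multiple of 4 (read in base 2; leading zeros allowed and ε counts as 0)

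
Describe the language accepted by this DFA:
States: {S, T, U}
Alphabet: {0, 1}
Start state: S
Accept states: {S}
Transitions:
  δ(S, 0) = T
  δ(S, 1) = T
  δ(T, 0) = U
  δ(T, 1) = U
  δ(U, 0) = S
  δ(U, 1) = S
Testing a few strings:
  '111' → accept
  '0011' → reject
  '00' → reject
  '1010' → reject
State roles: S=length ≡ 0 (mod 3); T=length ≡ 1 (mod 3); U=length ≡ 2 (mod 3)
All binary strings whose length is a multiple of 3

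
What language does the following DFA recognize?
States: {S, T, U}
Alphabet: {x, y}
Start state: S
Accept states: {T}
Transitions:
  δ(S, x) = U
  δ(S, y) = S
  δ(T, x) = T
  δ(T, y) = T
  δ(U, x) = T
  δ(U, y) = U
Testing a few strings:
  'y' → reject
  'xxxx' → accept
  'yyy' → reject
  'yyx' → reject
State roles: S=zero x's seen; T=≥ two x's seen; U=one x seen
All strings over {x,y} containing at least two x's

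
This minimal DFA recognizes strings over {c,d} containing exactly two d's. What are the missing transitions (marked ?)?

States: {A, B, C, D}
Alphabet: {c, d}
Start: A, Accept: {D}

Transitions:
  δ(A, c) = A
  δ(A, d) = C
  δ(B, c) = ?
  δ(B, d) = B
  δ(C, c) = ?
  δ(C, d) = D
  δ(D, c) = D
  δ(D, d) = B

From the language and accept set, identify what each state tracks — A: zero d's; B: ≥ three d's (dead); C: one d; D: two d's.
Each missing δ(q, a) is the state matching the new tracked value after reading a.
δ(B, c) = B; δ(C, c) = C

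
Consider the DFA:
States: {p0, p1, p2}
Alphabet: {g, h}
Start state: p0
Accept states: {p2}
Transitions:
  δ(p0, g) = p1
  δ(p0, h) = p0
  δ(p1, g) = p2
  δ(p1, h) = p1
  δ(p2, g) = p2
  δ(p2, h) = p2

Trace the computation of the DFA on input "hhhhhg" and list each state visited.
read 'h': p0 → p0
  read 'h': p0 → p0
  read 'h': p0 → p0
  read 'h': p0 → p0
  read 'h': p0 → p0
  read 'g': p0 → p1
p0 -> p0 -> p0 -> p0 -> p0 -> p0 -> p1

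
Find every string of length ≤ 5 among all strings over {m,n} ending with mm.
mm, mmm, nmm, mmmm, mnmm, nmmm, nnmm, mmmmm, mmnmm, mnmmm, mnnmm, nmmmm, nmnmm, nnmmm, nnnmm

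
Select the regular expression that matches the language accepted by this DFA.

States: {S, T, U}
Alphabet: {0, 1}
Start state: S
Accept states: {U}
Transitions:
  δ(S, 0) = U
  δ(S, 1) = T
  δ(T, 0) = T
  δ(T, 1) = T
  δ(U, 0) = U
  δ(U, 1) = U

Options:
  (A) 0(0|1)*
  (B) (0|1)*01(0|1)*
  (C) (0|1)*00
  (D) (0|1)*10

Check each option against the DFA on short strings; one disagreement eliminates an option:
  (A) 0(0|1)*: agrees with the DFA on every string of length ≤ 6
  (B) (0|1)*01(0|1)*: on '0' the DFA goes S → U and accepts (U ∈ Accept), but the regex does not match it → eliminate
  (C) (0|1)*00: on '0' the DFA goes S → U and accepts (U ∈ Accept), but the regex does not match it → eliminate
  (D) (0|1)*10: on '0' the DFA goes S → U and accepts (U ∈ Accept), but the regex does not match it → eliminate
Only (A) is consistent with the DFA.
(A) 0(0|1)*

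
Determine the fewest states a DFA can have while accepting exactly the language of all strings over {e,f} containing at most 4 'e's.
By Myhill–Nerode, count the distinguishable equivalence classes: 6 classes — having seen 0, 1, …, 4, or >4 copies of 'e'; counts 0 through 4 are accepting and >4 is dead.
6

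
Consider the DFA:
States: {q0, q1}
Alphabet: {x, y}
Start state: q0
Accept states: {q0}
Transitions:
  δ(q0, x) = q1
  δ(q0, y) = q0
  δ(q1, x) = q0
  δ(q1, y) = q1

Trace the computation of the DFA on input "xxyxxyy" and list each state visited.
read 'x': q0 → q1
  read 'x': q1 → q0
  read 'y': q0 → q0
  read 'x': q0 → q1
  read 'x': q1 → q0
  read 'y': q0 → q0
  read 'y': q0 → q0
q0 -> q1 -> q0 -> q0 -> q1 -> q0 -> q0 -> q0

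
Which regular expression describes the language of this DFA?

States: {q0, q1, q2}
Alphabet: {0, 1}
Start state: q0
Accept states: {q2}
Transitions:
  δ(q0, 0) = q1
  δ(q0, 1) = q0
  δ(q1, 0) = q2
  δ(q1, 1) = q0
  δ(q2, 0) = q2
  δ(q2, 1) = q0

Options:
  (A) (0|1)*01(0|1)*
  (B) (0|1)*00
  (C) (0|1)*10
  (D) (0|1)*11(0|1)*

Check each option against the DFA on short strings; one disagreement eliminates an option:
  (A) (0|1)*01(0|1)*: on '00' the DFA goes q0 → q1 → q2 and accepts (q2 ∈ Accept), but the regex does not match it → eliminate
  (B) (0|1)*00: agrees with the DFA on every string of length ≤ 6
  (C) (0|1)*10: on '00' the DFA goes q0 → q1 → q2 and accepts (q2 ∈ Accept), but the regex does not match it → eliminate
  (D) (0|1)*11(0|1)*: on '00' the DFA goes q0 → q1 → q2 and accepts (q2 ∈ Accept), but the regex does not match it → eliminate
Only (B) is consistent with the DFA.
(B) (0|1)*00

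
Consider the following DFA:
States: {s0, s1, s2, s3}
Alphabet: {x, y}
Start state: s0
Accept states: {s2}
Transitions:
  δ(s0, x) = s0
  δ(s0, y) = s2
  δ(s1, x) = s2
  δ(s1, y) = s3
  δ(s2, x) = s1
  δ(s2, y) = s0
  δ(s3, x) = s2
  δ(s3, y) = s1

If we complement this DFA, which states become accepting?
Complement accept states = All states \ Original accept states
= {s0, s1, s2, s3} \ {s2}
{s0, s1, s3}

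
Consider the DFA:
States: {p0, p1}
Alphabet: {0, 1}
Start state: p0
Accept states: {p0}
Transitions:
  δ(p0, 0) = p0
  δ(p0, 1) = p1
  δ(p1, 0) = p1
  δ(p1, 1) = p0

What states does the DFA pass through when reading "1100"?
read '1': p0 → p1
  read '1': p1 → p0
  read '0': p0 → p0
  read '0': p0 → p0
p0 -> p1 -> p0 -> p0 -> p0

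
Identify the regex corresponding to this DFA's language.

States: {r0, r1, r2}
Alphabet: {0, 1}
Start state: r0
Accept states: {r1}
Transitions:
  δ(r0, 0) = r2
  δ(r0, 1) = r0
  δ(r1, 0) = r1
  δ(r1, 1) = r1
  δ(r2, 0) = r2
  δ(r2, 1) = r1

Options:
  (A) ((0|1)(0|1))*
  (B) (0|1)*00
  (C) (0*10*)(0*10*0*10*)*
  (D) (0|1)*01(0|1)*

Check each option against the DFA on short strings; one disagreement eliminates an option:
  (A) ((0|1)(0|1))*: on ε the DFA stays in r0 and rejects (r0 ∉ Accept), but the regex matches it → eliminate
  (B) (0|1)*00: on '00' the DFA goes r0 → r2 → r2 and rejects (r2 ∉ Accept), but the regex matches it → eliminate
  (C) (0*10*)(0*10*0*10*)*: on '1' the DFA goes r0 → r0 and rejects (r0 ∉ Accept), but the regex matches it → eliminate
  (D) (0|1)*01(0|1)*: agrees with the DFA on every string of length ≤ 6
Only (D) is consistent with the DFA.
(D) (0|1)*01(0|1)*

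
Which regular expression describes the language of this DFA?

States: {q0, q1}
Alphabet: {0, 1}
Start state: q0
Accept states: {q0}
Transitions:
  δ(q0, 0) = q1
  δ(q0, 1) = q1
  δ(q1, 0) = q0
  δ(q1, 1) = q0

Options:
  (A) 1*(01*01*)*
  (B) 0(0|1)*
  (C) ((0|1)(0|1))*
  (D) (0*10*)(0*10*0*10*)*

Check each option against the DFA on short strings; one disagreement eliminates an option:
  (A) 1*(01*01*)*: on '1' the DFA goes q0 → q1 and rejects (q1 ∉ Accept), but the regex matches it → eliminate
  (B) 0(0|1)*: on ε the DFA stays in q0 and accepts (q0 ∈ Accept), but the regex does not match it → eliminate
  (C) ((0|1)(0|1))*: agrees with the DFA on every string of length ≤ 6
  (D) (0*10*)(0*10*0*10*)*: on ε the DFA stays in q0 and accepts (q0 ∈ Accept), but the regex does not match it → eliminate
Only (C) is consistent with the DFA.
(C) ((0|1)(0|1))*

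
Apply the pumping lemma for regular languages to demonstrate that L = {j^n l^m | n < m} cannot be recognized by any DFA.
Assume L is regular with pumping length p. Idea: pumping up the j-block makes the j-count reach the l-count.
Choose s = j^p l^(p+1) ∈ L. By the pumping lemma, s = xyz with |xy| ≤ p, |y| > 0, so y = j^k with k ≥ 1. Then xy²z = j^(p+k) l^(p+1). Since p+k ≥ p+1, the number of j's is no longer strictly less than the number of l's, so xy²z ∉ L.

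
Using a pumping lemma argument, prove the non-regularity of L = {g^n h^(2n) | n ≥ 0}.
Assume L is regular with pumping length p. Idea: pumping the g-block breaks the 1:2 ratio.
Choose s = g^p h^(2p) (length 3p ≥ p). By the pumping lemma, s = xyz with |xy| ≤ p, |y| > 0, so y = g^k with k ≥ 1. Then xy²z = g^(p+k) h^(2p). For this to be in L we would need 2p = 2(p+k), i.e. 2k = 0, contradicting k ≥ 1. So xy²z ∉ L.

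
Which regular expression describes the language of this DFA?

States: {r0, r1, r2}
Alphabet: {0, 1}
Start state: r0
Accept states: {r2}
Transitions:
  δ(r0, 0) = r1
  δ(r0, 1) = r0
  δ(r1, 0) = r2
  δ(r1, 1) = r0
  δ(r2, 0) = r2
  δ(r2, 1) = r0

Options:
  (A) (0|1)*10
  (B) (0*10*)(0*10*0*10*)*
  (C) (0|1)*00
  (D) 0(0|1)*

Check each option against the DFA on short strings; one disagreement eliminates an option:
  (A) (0|1)*10: on '00' the DFA goes r0 → r1 → r2 and accepts (r2 ∈ Accept), but the regex does not match it → eliminate
  (B) (0*10*)(0*10*0*10*)*: on '1' the DFA goes r0 → r0 and rejects (r0 ∉ Accept), but the regex matches it → eliminate
  (C) (0|1)*00: agrees with the DFA on every string of length ≤ 6
  (D) 0(0|1)*: on '0' the DFA goes r0 → r1 and rejects (r1 ∉ Accept), but the regex matches it → eliminate
Only (C) is consistent with the DFA.
(C) (0|1)*00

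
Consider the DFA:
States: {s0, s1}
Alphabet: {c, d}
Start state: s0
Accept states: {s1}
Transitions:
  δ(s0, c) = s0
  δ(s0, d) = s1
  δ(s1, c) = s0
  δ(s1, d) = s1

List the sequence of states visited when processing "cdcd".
read 'c': s0 → s0
  read 'd': s0 → s1
  read 'c': s1 → s0
  read 'd': s0 → s1
s0 -> s0 -> s1 -> s0 -> s1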